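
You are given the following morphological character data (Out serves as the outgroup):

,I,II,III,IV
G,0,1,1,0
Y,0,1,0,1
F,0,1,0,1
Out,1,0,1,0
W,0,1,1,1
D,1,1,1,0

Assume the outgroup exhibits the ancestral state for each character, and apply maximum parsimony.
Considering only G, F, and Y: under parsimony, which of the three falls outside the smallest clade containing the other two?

Character polarity is set by the outgroup: the derived state is whichever differs from the outgroup's state, so for I, III the derived state is '0', and for the remaining characters it is '1'.
I (derived state '0') is shared by F, G, W, and Y — a synapomorphy uniting that clade.
All ingroup taxa share the derived state '1' for II; it defines the ingroup but does not resolve relationships within it.
III (derived state '0') is shared by F and Y — a synapomorphy uniting that clade.
IV: derived state '1' in F, W, and Y only — synapomorphy for {F, W, Y}.
Most parsimonious ingroup topology: (((W,(Y,F)),G),D).
Y and F share a more recent common ancestor with each other than either does with G, so G is the least closely related of the three.

G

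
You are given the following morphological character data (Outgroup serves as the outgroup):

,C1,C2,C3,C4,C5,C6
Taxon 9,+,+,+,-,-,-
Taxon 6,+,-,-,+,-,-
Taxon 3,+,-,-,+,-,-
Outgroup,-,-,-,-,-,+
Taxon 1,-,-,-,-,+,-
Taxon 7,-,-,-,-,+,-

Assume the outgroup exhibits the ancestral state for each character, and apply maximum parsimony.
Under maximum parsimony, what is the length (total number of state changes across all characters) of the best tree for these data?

6

Character polarity is set by the outgroup: the derived state is whichever differs from the outgroup's state, so for C6 the derived state is '-', and for the remaining characters it is '+'.
C1 (derived state '+') is shared by Taxon 3, Taxon 6, and Taxon 9 — a synapomorphy uniting that clade.
C2: derived state '+' in Taxon 9 only — an autapomorphy, so it tells us nothing about relationships among taxa.
C3: derived state '+' in Taxon 9 only — an autapomorphy, so it tells us nothing about relationships among taxa.
C4: derived state '+' in Taxon 3 and Taxon 6 only — synapomorphy for {Taxon 3, Taxon 6}.
C5: derived state '+' in Taxon 1 and Taxon 7 only — synapomorphy for {Taxon 1, Taxon 7}.
C6 (derived state '-') is shared by all ingroup taxa — unites the whole ingroup.
Most parsimonious ingroup topology: ((Taxon 1,Taxon 7),((Taxon 6,Taxon 3),Taxon 9)).
Changes per character on this tree: C1: 1; C2: 1; C3: 1; C4: 1; C5: 1; C6: 1.
Total = 6.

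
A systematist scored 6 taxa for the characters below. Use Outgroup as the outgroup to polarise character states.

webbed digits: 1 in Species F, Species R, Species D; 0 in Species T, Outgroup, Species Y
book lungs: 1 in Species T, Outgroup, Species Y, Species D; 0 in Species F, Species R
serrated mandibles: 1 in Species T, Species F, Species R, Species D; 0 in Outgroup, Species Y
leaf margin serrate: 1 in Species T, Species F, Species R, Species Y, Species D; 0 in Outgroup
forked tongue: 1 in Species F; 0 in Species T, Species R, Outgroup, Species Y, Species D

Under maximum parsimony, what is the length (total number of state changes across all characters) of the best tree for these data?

5

Character polarity is set by the outgroup: the derived state is whichever differs from the outgroup's state, so for book lungs the derived state is '0', and for the remaining characters it is '1'.
webbed digits (derived state '1') is shared by Species D, Species F, and Species R — a synapomorphy uniting that clade.
book lungs (derived state '0') is shared by Species F and Species R — a synapomorphy uniting that clade.
Only Species D, Species F, Species R, and Species T show the derived state '1' for serrated mandibles, supporting them as a clade.
All ingroup taxa share the derived state '1' for leaf margin serrate; it defines the ingroup but does not resolve relationships within it.
forked tongue: derived state '1' in Species F only — an autapomorphy, so it tells us nothing about relationships among taxa.
Most parsimonious ingroup topology: ((Species T,((Species R,Species F),Species D)),Species Y).
Changes per character on this tree: webbed digits: 1; book lungs: 1; serrated mandibles: 1; leaf margin serrate: 1; forked tongue: 1.
Total = 5.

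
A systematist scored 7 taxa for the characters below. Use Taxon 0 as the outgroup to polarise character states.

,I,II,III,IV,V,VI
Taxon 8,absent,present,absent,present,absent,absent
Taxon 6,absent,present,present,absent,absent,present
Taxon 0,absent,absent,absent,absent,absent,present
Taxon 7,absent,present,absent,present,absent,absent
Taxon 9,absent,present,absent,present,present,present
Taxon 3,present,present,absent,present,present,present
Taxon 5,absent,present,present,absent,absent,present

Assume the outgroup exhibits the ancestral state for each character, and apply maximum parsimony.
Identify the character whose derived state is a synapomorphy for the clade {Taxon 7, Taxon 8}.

VI

Character polarity is set by the outgroup: the derived state is whichever differs from the outgroup's state, so for VI the derived state is 'absent', and for the remaining characters it is 'present'.
I (derived state 'present') is unique to Taxon 3 (autapomorphy; uninformative for grouping).
II (derived state 'present') is shared by all ingroup taxa — unites the whole ingroup.
III (derived state 'present') is shared by Taxon 5 and Taxon 6 — a synapomorphy uniting that clade.
IV (derived state 'present') is shared by Taxon 3, Taxon 7, Taxon 8, and Taxon 9 — a synapomorphy uniting that clade.
V (derived state 'present') is shared by Taxon 3 and Taxon 9 — a synapomorphy uniting that clade.
VI: derived state 'absent' in Taxon 7 and Taxon 8 only — synapomorphy for {Taxon 7, Taxon 8}.
Most parsimonious ingroup topology: (((Taxon 7,Taxon 8),(Taxon 9,Taxon 3)),(Taxon 6,Taxon 5)).
The clade {Taxon 7, Taxon 8} is supported by VI: its derived state 'absent' occurs in exactly those taxa and in no other taxon (including the outgroup).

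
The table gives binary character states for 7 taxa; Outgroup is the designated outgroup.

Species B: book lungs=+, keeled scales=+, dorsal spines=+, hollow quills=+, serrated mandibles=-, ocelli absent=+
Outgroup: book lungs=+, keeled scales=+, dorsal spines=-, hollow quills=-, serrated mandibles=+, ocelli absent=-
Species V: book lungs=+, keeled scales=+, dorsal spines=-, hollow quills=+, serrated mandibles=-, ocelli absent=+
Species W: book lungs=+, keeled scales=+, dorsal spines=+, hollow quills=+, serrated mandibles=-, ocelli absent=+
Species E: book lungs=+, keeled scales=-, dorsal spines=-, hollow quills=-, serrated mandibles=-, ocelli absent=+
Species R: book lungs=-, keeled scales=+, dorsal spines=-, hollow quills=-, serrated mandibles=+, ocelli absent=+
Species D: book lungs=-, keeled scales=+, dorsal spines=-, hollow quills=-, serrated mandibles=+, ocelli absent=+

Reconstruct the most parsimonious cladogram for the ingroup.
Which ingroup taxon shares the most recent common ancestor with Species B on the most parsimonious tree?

Species W

Character polarity is set by the outgroup: the derived state is whichever differs from the outgroup's state, so for book lungs, keeled scales, serrated mandibles the derived state is '-', and for the remaining characters it is '+'.
book lungs: derived state '-' in Species D and Species R only — synapomorphy for {Species D, Species R}.
keeled scales (derived state '-') is unique to Species E (autapomorphy; uninformative for grouping).
Only Species B and Species W show the derived state '+' for dorsal spines, supporting them as a clade.
hollow quills: derived state '+' in Species B, Species V, and Species W only — synapomorphy for {Species B, Species V, Species W}.
serrated mandibles: derived state '-' in Species B, Species E, Species V, and Species W only — synapomorphy for {Species B, Species E, Species V, Species W}.
ocelli absent (derived state '+') is shared by all ingroup taxa — unites the whole ingroup.
Most parsimonious ingroup topology: (((Species V,(Species W,Species B)),Species E),(Species R,Species D)).
Species B and Species W form a cherry on this tree, so they are sister taxa.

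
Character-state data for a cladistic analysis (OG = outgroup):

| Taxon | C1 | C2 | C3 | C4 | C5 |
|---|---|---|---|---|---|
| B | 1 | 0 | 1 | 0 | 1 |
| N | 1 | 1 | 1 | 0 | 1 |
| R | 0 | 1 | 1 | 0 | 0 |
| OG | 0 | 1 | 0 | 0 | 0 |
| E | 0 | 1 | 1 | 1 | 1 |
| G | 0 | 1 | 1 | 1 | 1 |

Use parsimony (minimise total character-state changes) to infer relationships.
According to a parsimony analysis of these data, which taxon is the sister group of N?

Character polarity is set by the outgroup: the derived state is whichever differs from the outgroup's state, so for C2 the derived state is '0', and for the remaining characters it is '1'.
C1 (derived state '1') is shared by B and N — a synapomorphy uniting that clade.
C2: derived state '0' in B only — an autapomorphy, so it tells us nothing about relationships among taxa.
C3 (derived state '1') is shared by all ingroup taxa — unites the whole ingroup.
C4: derived state '1' in E and G only — synapomorphy for {E, G}.
C5: derived state '1' in B, E, G, and N only — synapomorphy for {B, E, G, N}.
Most parsimonious ingroup topology: (R,((G,E),(N,B))).
N and B form a cherry on this tree, so they are sister taxa.

B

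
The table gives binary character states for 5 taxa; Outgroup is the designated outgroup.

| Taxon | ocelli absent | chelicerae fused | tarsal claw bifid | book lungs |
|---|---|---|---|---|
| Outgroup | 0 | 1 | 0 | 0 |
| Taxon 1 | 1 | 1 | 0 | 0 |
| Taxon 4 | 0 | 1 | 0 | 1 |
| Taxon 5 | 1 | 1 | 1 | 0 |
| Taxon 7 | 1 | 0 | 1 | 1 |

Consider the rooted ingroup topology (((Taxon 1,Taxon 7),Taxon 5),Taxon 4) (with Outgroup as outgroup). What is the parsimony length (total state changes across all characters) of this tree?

Map each character onto (((Taxon 1,Taxon 7),Taxon 5),Taxon 4) (rooted by Outgroup) and count the minimum state changes it requires (Fitch parsimony):
ocelli absent: 1; chelicerae fused: 1; tarsal claw bifid: 2; book lungs: 2.
Total tree length = 6.

6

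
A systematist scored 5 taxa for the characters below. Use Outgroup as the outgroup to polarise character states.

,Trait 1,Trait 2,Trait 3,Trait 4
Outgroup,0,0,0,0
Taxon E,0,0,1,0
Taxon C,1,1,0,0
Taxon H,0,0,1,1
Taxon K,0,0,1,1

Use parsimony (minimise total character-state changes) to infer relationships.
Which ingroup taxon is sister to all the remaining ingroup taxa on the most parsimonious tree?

Taxon C

The outgroup has state '0' for every character, so '1' is the derived state throughout.
Trait 1 (derived state '1') is unique to Taxon C (autapomorphy; uninformative for grouping).
Trait 2: derived state '1' in Taxon C only — an autapomorphy, so it tells us nothing about relationships among taxa.
Only Taxon E, Taxon H, and Taxon K show the derived state '1' for Trait 3, supporting them as a clade.
Only Taxon H and Taxon K show the derived state '1' for Trait 4, supporting them as a clade.
Most parsimonious ingroup topology: ((Taxon E,(Taxon H,Taxon K)),Taxon C).
Taxon C is sister to the clade containing all other ingroup taxa, so it is the earliest-diverging (most basal) ingroup lineage.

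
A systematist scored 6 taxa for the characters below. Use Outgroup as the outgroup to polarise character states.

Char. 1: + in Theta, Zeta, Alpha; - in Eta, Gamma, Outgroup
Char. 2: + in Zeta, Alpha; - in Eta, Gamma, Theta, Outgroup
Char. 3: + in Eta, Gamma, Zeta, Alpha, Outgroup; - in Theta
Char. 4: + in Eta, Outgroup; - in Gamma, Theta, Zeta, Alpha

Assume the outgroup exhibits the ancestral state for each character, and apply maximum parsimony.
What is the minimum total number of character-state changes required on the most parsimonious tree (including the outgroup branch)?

Character polarity is set by the outgroup: the derived state is whichever differs from the outgroup's state, so for Char. 3, Char. 4 the derived state is '-', and for the remaining characters it is '+'.
Char. 1 (derived state '+') is shared by Alpha, Theta, and Zeta — a synapomorphy uniting that clade.
Only Alpha and Zeta show the derived state '+' for Char. 2, supporting them as a clade.
Char. 3 (derived state '-') is unique to Theta (autapomorphy; uninformative for grouping).
Char. 4: derived state '-' in Alpha, Gamma, Theta, and Zeta only — synapomorphy for {Alpha, Gamma, Theta, Zeta}.
Most parsimonious ingroup topology: ((((Zeta,Alpha),Theta),Gamma),Eta).
Changes per character on this tree: Char. 1: 1; Char. 2: 1; Char. 3: 1; Char. 4: 1.
Total = 4.

4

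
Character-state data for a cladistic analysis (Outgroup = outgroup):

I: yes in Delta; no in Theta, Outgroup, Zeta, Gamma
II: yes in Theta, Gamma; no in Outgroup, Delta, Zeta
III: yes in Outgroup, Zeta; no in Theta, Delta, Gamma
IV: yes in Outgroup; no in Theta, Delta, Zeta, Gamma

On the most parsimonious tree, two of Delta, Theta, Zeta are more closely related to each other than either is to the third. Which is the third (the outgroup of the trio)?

Character polarity is set by the outgroup: the derived state is whichever differs from the outgroup's state, so for III, IV the derived state is 'no', and for the remaining characters it is 'yes'.
I: derived state 'yes' in Delta only — an autapomorphy, so it tells us nothing about relationships among taxa.
Only Gamma and Theta show the derived state 'yes' for II, supporting them as a clade.
III (derived state 'no') is shared by Delta, Gamma, and Theta — a synapomorphy uniting that clade.
All ingroup taxa share the derived state 'no' for IV; it defines the ingroup but does not resolve relationships within it.
Most parsimonious ingroup topology: (Zeta,((Gamma,Theta),Delta)).
Theta and Delta share a more recent common ancestor with each other than either does with Zeta, so Zeta is the least closely related of the three.

Zeta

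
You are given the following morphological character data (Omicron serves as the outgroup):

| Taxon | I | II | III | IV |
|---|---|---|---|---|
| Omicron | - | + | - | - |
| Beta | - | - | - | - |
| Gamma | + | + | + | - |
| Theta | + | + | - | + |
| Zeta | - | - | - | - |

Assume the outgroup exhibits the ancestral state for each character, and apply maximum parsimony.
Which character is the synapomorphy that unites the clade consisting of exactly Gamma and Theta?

Character polarity is set by the outgroup: the derived state is whichever differs from the outgroup's state, so for II the derived state is '-', and for the remaining characters it is '+'.
Only Gamma and Theta show the derived state '+' for I, supporting them as a clade.
II (derived state '-') is shared by Beta and Zeta — a synapomorphy uniting that clade.
III (derived state '+') is unique to Gamma (autapomorphy; uninformative for grouping).
IV: derived state '+' in Theta only — an autapomorphy, so it tells us nothing about relationships among taxa.
Most parsimonious ingroup topology: ((Beta,Zeta),(Gamma,Theta)).
The clade {Gamma, Theta} is supported by I: its derived state '+' occurs in exactly those taxa and in no other taxon (including the outgroup).

I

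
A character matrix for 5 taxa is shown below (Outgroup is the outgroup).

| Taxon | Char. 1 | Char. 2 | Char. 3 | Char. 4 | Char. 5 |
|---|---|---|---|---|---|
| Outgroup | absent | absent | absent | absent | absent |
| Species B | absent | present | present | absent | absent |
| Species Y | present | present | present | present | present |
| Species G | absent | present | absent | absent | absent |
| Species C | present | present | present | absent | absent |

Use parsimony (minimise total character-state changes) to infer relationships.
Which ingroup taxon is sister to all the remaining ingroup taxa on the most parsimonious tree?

The outgroup has state 'absent' for every character, so 'present' is the derived state throughout.
Only Species C and Species Y show the derived state 'present' for Char. 1, supporting them as a clade.
Char. 2 (derived state 'present') is shared by all ingroup taxa — unites the whole ingroup.
Only Species B, Species C, and Species Y show the derived state 'present' for Char. 3, supporting them as a clade.
Char. 4 (derived state 'present') is unique to Species Y (autapomorphy; uninformative for grouping).
Char. 5: derived state 'present' in Species Y only — an autapomorphy, so it tells us nothing about relationships among taxa.
Most parsimonious ingroup topology: ((Species B,(Species Y,Species C)),Species G).
Species G is sister to the clade containing all other ingroup taxa, so it is the earliest-diverging (most basal) ingroup lineage.

Species G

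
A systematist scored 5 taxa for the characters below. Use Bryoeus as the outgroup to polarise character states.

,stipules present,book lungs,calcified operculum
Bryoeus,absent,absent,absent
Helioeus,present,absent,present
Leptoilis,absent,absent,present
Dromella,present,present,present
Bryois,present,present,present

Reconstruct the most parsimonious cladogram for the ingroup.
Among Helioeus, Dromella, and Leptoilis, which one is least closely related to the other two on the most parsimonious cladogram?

The outgroup has state 'absent' for every character, so 'present' is the derived state throughout.
Only Bryois, Dromella, and Helioeus show the derived state 'present' for stipules present, supporting them as a clade.
book lungs (derived state 'present') is shared by Bryois and Dromella — a synapomorphy uniting that clade.
All ingroup taxa share the derived state 'present' for calcified operculum; it defines the ingroup but does not resolve relationships within it.
Most parsimonious ingroup topology: ((Helioeus,(Dromella,Bryois)),Leptoilis).
Dromella and Helioeus share a more recent common ancestor with each other than either does with Leptoilis, so Leptoilis is the least closely related of the three.

Leptoilis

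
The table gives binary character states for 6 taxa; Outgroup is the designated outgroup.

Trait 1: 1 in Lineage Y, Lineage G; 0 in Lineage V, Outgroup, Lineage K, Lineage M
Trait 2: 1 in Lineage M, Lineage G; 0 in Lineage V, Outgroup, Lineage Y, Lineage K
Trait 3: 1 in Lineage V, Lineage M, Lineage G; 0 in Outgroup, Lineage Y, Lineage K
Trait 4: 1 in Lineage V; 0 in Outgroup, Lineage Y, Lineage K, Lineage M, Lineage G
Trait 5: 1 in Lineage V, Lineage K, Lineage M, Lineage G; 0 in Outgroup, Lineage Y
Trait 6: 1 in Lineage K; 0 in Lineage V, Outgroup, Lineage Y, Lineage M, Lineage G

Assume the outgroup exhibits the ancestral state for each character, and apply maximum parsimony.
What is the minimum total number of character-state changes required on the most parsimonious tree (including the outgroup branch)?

The outgroup has state '0' for every character, so '1' is the derived state throughout.
Trait 1 (state '1') occurs in Lineage G and Lineage Y but conflicts with the nesting implied by the other characters — most parsimoniously interpreted as homoplasy.
Trait 2 (derived state '1') is shared by Lineage G and Lineage M — a synapomorphy uniting that clade.
Trait 3 (derived state '1') is shared by Lineage G, Lineage M, and Lineage V — a synapomorphy uniting that clade.
Trait 4 (derived state '1') is unique to Lineage V (autapomorphy; uninformative for grouping).
Trait 5: derived state '1' in Lineage G, Lineage K, Lineage M, and Lineage V only — synapomorphy for {Lineage G, Lineage K, Lineage M, Lineage V}.
Trait 6 (derived state '1') is unique to Lineage K (autapomorphy; uninformative for grouping).
Most parsimonious ingroup topology: ((((Lineage G,Lineage M),Lineage V),Lineage K),Lineage Y).
Changes per character on this tree: Trait 1: 2; Trait 2: 1; Trait 3: 1; Trait 4: 1; Trait 5: 1; Trait 6: 1.
Total = 7.

7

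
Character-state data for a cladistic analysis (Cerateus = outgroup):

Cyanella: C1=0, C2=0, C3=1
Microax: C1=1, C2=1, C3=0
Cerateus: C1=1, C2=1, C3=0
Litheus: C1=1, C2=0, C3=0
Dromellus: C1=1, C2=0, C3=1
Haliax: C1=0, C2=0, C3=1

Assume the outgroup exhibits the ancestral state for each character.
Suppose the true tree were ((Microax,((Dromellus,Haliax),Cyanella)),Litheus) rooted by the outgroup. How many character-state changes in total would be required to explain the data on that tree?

Map each character onto ((Microax,((Dromellus,Haliax),Cyanella)),Litheus) (rooted by Cerateus) and count the minimum state changes it requires (Fitch parsimony):
C1: 2; C2: 2; C3: 1.
Total tree length = 5.

5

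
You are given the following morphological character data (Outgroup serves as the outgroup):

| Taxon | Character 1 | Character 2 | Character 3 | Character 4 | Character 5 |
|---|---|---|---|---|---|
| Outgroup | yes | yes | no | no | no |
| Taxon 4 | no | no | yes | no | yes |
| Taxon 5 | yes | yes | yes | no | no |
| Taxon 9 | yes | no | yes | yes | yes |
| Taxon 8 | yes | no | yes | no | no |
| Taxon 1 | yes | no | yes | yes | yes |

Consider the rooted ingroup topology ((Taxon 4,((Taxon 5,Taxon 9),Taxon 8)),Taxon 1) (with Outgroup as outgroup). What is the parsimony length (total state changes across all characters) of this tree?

Map each character onto ((Taxon 4,((Taxon 5,Taxon 9),Taxon 8)),Taxon 1) (rooted by Outgroup) and count the minimum state changes it requires (Fitch parsimony):
Character 1: 1; Character 2: 2; Character 3: 1; Character 4: 2; Character 5: 3.
Total tree length = 9.

9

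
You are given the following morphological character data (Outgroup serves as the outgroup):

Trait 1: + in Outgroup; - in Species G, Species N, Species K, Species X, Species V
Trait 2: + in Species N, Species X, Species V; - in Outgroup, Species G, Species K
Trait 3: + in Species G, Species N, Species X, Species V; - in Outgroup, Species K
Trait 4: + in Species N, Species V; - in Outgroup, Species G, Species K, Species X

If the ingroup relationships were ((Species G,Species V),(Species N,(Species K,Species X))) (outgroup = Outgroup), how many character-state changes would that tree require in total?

Map each character onto ((Species G,Species V),(Species N,(Species K,Species X))) (rooted by Outgroup) and count the minimum state changes it requires (Fitch parsimony):
Trait 1: 1; Trait 2: 3; Trait 3: 2; Trait 4: 2.
Total tree length = 8.

8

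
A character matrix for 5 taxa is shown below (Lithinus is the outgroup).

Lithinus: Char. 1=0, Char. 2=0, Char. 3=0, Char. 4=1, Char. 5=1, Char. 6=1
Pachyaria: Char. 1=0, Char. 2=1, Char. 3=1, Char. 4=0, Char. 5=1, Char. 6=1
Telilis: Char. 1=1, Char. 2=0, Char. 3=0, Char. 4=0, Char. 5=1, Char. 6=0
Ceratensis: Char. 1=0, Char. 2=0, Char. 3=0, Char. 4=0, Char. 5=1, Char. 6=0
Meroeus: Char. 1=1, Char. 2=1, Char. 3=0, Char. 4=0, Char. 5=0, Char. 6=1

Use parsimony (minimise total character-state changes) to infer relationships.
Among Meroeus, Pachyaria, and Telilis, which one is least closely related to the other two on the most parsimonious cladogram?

Telilis

Character polarity is set by the outgroup: the derived state is whichever differs from the outgroup's state, so for Char. 4, Char. 5, Char. 6 the derived state is '0', and for the remaining characters it is '1'.
Char. 1 groups Meroeus and Telilis, which is incompatible with the clades supported by the remaining characters; treating it as convergent (homoplasy) costs fewer steps than any alternative tree.
Char. 2 (derived state '1') is shared by Meroeus and Pachyaria — a synapomorphy uniting that clade.
Char. 3: derived state '1' in Pachyaria only — an autapomorphy, so it tells us nothing about relationships among taxa.
All ingroup taxa share the derived state '0' for Char. 4; it defines the ingroup but does not resolve relationships within it.
Char. 5 (derived state '0') is unique to Meroeus (autapomorphy; uninformative for grouping).
Char. 6 (derived state '0') is shared by Ceratensis and Telilis — a synapomorphy uniting that clade.
Most parsimonious ingroup topology: ((Pachyaria,Meroeus),(Telilis,Ceratensis)).
Pachyaria and Meroeus share a more recent common ancestor with each other than either does with Telilis, so Telilis is the least closely related of the three.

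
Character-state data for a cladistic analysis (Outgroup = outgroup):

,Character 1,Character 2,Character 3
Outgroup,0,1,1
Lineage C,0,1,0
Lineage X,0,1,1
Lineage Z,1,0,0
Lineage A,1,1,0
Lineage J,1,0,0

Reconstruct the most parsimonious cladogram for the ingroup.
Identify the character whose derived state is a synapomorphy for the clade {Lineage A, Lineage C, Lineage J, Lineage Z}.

Character polarity is set by the outgroup: the derived state is whichever differs from the outgroup's state, so for Character 2, Character 3 the derived state is '0', and for the remaining characters it is '1'.
Character 1 (derived state '1') is shared by Lineage A, Lineage J, and Lineage Z — a synapomorphy uniting that clade.
Character 2: derived state '0' in Lineage J and Lineage Z only — synapomorphy for {Lineage J, Lineage Z}.
Only Lineage A, Lineage C, Lineage J, and Lineage Z show the derived state '0' for Character 3, supporting them as a clade.
Most parsimonious ingroup topology: ((Lineage C,((Lineage Z,Lineage J),Lineage A)),Lineage X).
The clade {Lineage A, Lineage C, Lineage J, Lineage Z} is supported by Character 3: its derived state '0' occurs in exactly those taxa and in no other taxon (including the outgroup).

Character 3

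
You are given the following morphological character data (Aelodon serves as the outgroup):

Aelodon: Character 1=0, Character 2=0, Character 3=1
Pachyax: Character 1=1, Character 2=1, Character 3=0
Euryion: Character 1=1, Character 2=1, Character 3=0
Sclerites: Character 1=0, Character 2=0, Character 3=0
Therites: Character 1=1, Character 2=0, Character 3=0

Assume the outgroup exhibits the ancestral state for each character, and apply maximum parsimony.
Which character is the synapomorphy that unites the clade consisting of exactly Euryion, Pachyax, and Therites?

Character 1

Character polarity is set by the outgroup: the derived state is whichever differs from the outgroup's state, so for Character 3 the derived state is '0', and for the remaining characters it is '1'.
Character 1 (derived state '1') is shared by Euryion, Pachyax, and Therites — a synapomorphy uniting that clade.
Character 2: derived state '1' in Euryion and Pachyax only — synapomorphy for {Euryion, Pachyax}.
All ingroup taxa share the derived state '0' for Character 3; it defines the ingroup but does not resolve relationships within it.
Most parsimonious ingroup topology: (((Pachyax,Euryion),Therites),Sclerites).
The clade {Euryion, Pachyax, Therites} is supported by Character 1: its derived state '1' occurs in exactly those taxa and in no other taxon (including the outgroup).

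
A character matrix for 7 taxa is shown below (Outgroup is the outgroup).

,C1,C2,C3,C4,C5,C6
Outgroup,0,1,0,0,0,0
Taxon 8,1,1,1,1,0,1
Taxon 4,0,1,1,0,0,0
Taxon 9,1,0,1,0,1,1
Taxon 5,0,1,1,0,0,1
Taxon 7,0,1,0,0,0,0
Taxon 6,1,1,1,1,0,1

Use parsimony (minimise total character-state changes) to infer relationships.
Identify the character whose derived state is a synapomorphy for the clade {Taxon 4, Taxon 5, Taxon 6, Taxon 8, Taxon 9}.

C3

Character polarity is set by the outgroup: the derived state is whichever differs from the outgroup's state, so for C2 the derived state is '0', and for the remaining characters it is '1'.
Only Taxon 6, Taxon 8, and Taxon 9 show the derived state '1' for C1, supporting them as a clade.
C2 (derived state '0') is unique to Taxon 9 (autapomorphy; uninformative for grouping).
Only Taxon 4, Taxon 5, Taxon 6, Taxon 8, and Taxon 9 show the derived state '1' for C3, supporting them as a clade.
Only Taxon 6 and Taxon 8 show the derived state '1' for C4, supporting them as a clade.
C5: derived state '1' in Taxon 9 only — an autapomorphy, so it tells us nothing about relationships among taxa.
Only Taxon 5, Taxon 6, Taxon 8, and Taxon 9 show the derived state '1' for C6, supporting them as a clade.
Most parsimonious ingroup topology: (((((Taxon 8,Taxon 6),Taxon 9),Taxon 5),Taxon 4),Taxon 7).
The clade {Taxon 4, Taxon 5, Taxon 6, Taxon 8, Taxon 9} is supported by C3: its derived state '1' occurs in exactly those taxa and in no other taxon (including the outgroup).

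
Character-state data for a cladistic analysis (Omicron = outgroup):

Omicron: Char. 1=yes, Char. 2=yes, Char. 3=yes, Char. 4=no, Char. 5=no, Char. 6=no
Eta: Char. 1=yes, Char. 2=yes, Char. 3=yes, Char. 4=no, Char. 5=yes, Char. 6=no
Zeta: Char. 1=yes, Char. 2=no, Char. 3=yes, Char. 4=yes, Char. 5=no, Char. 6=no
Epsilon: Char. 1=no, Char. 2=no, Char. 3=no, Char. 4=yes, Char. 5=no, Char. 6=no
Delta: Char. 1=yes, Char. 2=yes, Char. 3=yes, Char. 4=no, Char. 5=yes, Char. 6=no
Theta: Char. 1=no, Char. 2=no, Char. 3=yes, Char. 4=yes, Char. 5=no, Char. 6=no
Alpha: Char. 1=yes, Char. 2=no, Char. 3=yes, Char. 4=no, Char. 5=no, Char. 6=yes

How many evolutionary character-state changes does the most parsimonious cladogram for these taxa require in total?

6

Character polarity is set by the outgroup: the derived state is whichever differs from the outgroup's state, so for Char. 1, Char. 2, Char. 3 the derived state is 'no', and for the remaining characters it is 'yes'.
Char. 1 (derived state 'no') is shared by Epsilon and Theta — a synapomorphy uniting that clade.
Char. 2: derived state 'no' in Alpha, Epsilon, Theta, and Zeta only — synapomorphy for {Alpha, Epsilon, Theta, Zeta}.
Char. 3: derived state 'no' in Epsilon only — an autapomorphy, so it tells us nothing about relationships among taxa.
Only Epsilon, Theta, and Zeta show the derived state 'yes' for Char. 4, supporting them as a clade.
Only Delta and Eta show the derived state 'yes' for Char. 5, supporting them as a clade.
Char. 6: derived state 'yes' in Alpha only — an autapomorphy, so it tells us nothing about relationships among taxa.
Most parsimonious ingroup topology: ((Eta,Delta),((Zeta,(Epsilon,Theta)),Alpha)).
Changes per character on this tree: Char. 1: 1; Char. 2: 1; Char. 3: 1; Char. 4: 1; Char. 5: 1; Char. 6: 1.
Total = 6.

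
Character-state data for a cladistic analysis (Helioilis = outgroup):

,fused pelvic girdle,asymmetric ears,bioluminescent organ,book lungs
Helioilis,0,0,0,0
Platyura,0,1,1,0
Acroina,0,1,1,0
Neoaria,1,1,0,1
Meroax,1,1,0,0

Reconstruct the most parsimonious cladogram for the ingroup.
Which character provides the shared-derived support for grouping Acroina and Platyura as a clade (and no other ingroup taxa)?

bioluminescent organ

The outgroup has state '0' for every character, so '1' is the derived state throughout.
Only Meroax and Neoaria show the derived state '1' for fused pelvic girdle, supporting them as a clade.
All ingroup taxa share the derived state '1' for asymmetric ears; it defines the ingroup but does not resolve relationships within it.
bioluminescent organ: derived state '1' in Acroina and Platyura only — synapomorphy for {Acroina, Platyura}.
book lungs (derived state '1') is unique to Neoaria (autapomorphy; uninformative for grouping).
Most parsimonious ingroup topology: ((Platyura,Acroina),(Neoaria,Meroax)).
The clade {Acroina, Platyura} is supported by bioluminescent organ: its derived state '1' occurs in exactly those taxa and in no other taxon (including the outgroup).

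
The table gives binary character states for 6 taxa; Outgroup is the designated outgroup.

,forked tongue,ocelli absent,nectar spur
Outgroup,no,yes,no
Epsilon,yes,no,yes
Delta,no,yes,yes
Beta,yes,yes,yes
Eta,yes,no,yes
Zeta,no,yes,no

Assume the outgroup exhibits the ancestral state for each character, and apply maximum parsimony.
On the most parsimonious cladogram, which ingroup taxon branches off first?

Zeta

Character polarity is set by the outgroup: the derived state is whichever differs from the outgroup's state, so for ocelli absent the derived state is 'no', and for the remaining characters it is 'yes'.
Only Beta, Epsilon, and Eta show the derived state 'yes' for forked tongue, supporting them as a clade.
ocelli absent: derived state 'no' in Epsilon and Eta only — synapomorphy for {Epsilon, Eta}.
Only Beta, Delta, Epsilon, and Eta show the derived state 'yes' for nectar spur, supporting them as a clade.
Most parsimonious ingroup topology: ((((Epsilon,Eta),Beta),Delta),Zeta).
Zeta is sister to the clade containing all other ingroup taxa, so it is the earliest-diverging (most basal) ingroup lineage.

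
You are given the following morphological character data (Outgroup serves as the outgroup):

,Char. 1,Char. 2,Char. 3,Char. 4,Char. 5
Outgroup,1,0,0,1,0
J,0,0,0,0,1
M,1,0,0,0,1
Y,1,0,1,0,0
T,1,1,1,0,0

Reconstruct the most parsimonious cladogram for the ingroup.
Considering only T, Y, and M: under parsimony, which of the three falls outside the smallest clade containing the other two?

M

Character polarity is set by the outgroup: the derived state is whichever differs from the outgroup's state, so for Char. 1, Char. 4 the derived state is '0', and for the remaining characters it is '1'.
Char. 1: derived state '0' in J only — an autapomorphy, so it tells us nothing about relationships among taxa.
Char. 2: derived state '1' in T only — an autapomorphy, so it tells us nothing about relationships among taxa.
Only T and Y show the derived state '1' for Char. 3, supporting them as a clade.
Char. 4 (derived state '0') is shared by all ingroup taxa — unites the whole ingroup.
Only J and M show the derived state '1' for Char. 5, supporting them as a clade.
Most parsimonious ingroup topology: ((J,M),(Y,T)).
T and Y share a more recent common ancestor with each other than either does with M, so M is the least closely related of the three.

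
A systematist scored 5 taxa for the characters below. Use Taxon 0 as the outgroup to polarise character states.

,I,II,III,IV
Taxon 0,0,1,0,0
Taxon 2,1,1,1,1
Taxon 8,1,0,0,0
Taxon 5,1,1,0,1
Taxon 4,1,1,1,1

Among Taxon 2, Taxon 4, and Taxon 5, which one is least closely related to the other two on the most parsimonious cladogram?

Character polarity is set by the outgroup: the derived state is whichever differs from the outgroup's state, so for II the derived state is '0', and for the remaining characters it is '1'.
I (derived state '1') is shared by all ingroup taxa — unites the whole ingroup.
II: derived state '0' in Taxon 8 only — an autapomorphy, so it tells us nothing about relationships among taxa.
III: derived state '1' in Taxon 2 and Taxon 4 only — synapomorphy for {Taxon 2, Taxon 4}.
IV: derived state '1' in Taxon 2, Taxon 4, and Taxon 5 only — synapomorphy for {Taxon 2, Taxon 4, Taxon 5}.
Most parsimonious ingroup topology: (((Taxon 2,Taxon 4),Taxon 5),Taxon 8).
Taxon 2 and Taxon 4 share a more recent common ancestor with each other than either does with Taxon 5, so Taxon 5 is the least closely related of the three.

Taxon 5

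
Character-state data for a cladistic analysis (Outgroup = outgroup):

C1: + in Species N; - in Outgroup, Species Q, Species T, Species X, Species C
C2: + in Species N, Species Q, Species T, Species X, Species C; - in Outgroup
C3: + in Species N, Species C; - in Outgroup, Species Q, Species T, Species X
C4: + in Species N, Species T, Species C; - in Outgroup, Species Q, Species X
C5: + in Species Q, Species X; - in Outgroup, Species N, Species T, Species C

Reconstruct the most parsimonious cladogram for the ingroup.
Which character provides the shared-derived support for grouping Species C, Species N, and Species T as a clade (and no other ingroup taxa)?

The outgroup has state '-' for every character, so '+' is the derived state throughout.
C1 (derived state '+') is unique to Species N (autapomorphy; uninformative for grouping).
C2 (derived state '+') is shared by all ingroup taxa — unites the whole ingroup.
Only Species C and Species N show the derived state '+' for C3, supporting them as a clade.
Only Species C, Species N, and Species T show the derived state '+' for C4, supporting them as a clade.
C5 (derived state '+') is shared by Species Q and Species X — a synapomorphy uniting that clade.
Most parsimonious ingroup topology: (((Species N,Species C),Species T),(Species Q,Species X)).
The clade {Species C, Species N, Species T} is supported by C4: its derived state '+' occurs in exactly those taxa and in no other taxon (including the outgroup).

C4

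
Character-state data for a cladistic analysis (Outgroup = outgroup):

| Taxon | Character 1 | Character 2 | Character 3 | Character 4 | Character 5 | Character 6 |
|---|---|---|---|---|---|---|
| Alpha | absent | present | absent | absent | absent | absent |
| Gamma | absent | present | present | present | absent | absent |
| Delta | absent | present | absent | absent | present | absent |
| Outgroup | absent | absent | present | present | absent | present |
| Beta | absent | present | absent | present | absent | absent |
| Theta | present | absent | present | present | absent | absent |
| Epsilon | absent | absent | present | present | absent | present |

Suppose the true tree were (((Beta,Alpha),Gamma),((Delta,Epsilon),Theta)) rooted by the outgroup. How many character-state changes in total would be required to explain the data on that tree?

10

Map each character onto (((Beta,Alpha),Gamma),((Delta,Epsilon),Theta)) (rooted by Outgroup) and count the minimum state changes it requires (Fitch parsimony):
Character 1: 1; Character 2: 2; Character 3: 2; Character 4: 2; Character 5: 1; Character 6: 2.
Total tree length = 10.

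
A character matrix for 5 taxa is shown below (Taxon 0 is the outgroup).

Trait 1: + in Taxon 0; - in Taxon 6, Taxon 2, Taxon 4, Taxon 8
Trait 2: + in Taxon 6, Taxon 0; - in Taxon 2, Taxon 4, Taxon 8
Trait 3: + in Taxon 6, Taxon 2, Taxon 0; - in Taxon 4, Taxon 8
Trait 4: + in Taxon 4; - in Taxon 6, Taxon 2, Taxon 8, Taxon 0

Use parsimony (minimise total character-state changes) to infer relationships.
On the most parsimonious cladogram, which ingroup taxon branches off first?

Character polarity is set by the outgroup: the derived state is whichever differs from the outgroup's state, so for Trait 1, Trait 2, Trait 3 the derived state is '-', and for the remaining characters it is '+'.
Trait 1 (derived state '-') is shared by all ingroup taxa — unites the whole ingroup.
Trait 2: derived state '-' in Taxon 2, Taxon 4, and Taxon 8 only — synapomorphy for {Taxon 2, Taxon 4, Taxon 8}.
Only Taxon 4 and Taxon 8 show the derived state '-' for Trait 3, supporting them as a clade.
Trait 4 (derived state '+') is unique to Taxon 4 (autapomorphy; uninformative for grouping).
Most parsimonious ingroup topology: ((Taxon 2,(Taxon 8,Taxon 4)),Taxon 6).
Taxon 6 is sister to the clade containing all other ingroup taxa, so it is the earliest-diverging (most basal) ingroup lineage.

Taxon 6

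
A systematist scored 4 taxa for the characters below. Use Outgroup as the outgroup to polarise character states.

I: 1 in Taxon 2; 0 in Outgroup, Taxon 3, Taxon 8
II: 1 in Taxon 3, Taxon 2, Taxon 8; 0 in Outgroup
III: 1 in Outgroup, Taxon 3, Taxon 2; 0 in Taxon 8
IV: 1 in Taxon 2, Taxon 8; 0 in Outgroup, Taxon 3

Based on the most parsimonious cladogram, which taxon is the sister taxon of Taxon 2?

Taxon 8

Character polarity is set by the outgroup: the derived state is whichever differs from the outgroup's state, so for III the derived state is '0', and for the remaining characters it is '1'.
I (derived state '1') is unique to Taxon 2 (autapomorphy; uninformative for grouping).
II (derived state '1') is shared by all ingroup taxa — unites the whole ingroup.
III: derived state '0' in Taxon 8 only — an autapomorphy, so it tells us nothing about relationships among taxa.
IV: derived state '1' in Taxon 2 and Taxon 8 only — synapomorphy for {Taxon 2, Taxon 8}.
Most parsimonious ingroup topology: (Taxon 3,(Taxon 2,Taxon 8)).
Taxon 2 and Taxon 8 form a cherry on this tree, so they are sister taxa.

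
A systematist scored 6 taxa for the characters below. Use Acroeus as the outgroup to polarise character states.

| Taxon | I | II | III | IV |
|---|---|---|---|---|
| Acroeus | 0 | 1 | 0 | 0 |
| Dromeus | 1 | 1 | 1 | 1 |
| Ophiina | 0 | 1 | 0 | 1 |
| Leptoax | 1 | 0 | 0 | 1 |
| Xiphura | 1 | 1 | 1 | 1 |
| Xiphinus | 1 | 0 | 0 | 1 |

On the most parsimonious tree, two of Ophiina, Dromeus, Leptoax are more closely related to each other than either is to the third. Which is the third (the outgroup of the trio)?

Character polarity is set by the outgroup: the derived state is whichever differs from the outgroup's state, so for II the derived state is '0', and for the remaining characters it is '1'.
Only Dromeus, Leptoax, Xiphinus, and Xiphura show the derived state '1' for I, supporting them as a clade.
II (derived state '0') is shared by Leptoax and Xiphinus — a synapomorphy uniting that clade.
III (derived state '1') is shared by Dromeus and Xiphura — a synapomorphy uniting that clade.
IV (derived state '1') is shared by all ingroup taxa — unites the whole ingroup.
Most parsimonious ingroup topology: (((Dromeus,Xiphura),(Leptoax,Xiphinus)),Ophiina).
Dromeus and Leptoax share a more recent common ancestor with each other than either does with Ophiina, so Ophiina is the least closely related of the three.

Ophiina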